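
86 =86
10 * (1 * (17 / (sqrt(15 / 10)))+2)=20+170 * sqrt(6) / 3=158.80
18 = 18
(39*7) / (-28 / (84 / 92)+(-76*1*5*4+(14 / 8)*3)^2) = 0.00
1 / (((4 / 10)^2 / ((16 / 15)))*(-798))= -10 / 1197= -0.01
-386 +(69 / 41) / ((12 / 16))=-15734 / 41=-383.76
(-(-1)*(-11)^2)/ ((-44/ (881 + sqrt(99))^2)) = -2134715-29073*sqrt(11)/ 2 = -2182927.12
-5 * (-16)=80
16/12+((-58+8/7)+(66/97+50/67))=-54.10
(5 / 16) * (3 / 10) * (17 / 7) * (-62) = -1581 / 112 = -14.12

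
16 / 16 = 1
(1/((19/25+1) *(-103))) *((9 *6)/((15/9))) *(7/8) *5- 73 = -1337519/18128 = -73.78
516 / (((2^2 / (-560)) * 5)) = -14448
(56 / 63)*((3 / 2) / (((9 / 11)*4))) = 11 / 27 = 0.41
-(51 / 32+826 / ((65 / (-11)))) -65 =152237 / 2080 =73.19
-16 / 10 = -8 / 5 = -1.60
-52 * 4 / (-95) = 208 / 95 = 2.19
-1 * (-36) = 36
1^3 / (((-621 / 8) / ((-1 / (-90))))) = -4 / 27945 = -0.00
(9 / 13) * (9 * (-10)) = -810 / 13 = -62.31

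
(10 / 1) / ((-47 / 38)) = -380 / 47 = -8.09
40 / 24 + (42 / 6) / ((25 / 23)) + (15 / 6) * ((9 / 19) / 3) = 24229 / 2850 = 8.50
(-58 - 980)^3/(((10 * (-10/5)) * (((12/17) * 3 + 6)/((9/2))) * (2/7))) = 49908014163/460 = 108495682.96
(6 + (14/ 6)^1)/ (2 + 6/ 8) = 100/ 33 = 3.03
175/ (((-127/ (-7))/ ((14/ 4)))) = 8575/ 254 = 33.76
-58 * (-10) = 580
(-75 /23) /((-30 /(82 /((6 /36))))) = 1230 /23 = 53.48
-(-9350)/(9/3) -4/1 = 9338/3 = 3112.67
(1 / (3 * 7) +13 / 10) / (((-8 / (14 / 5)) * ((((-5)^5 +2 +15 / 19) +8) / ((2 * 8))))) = 5377 / 2218875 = 0.00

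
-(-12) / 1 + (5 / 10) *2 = 13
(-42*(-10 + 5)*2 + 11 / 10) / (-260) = -4211 / 2600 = -1.62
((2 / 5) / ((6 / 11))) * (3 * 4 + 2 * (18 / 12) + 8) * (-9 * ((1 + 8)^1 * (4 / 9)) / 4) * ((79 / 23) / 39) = -869 / 65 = -13.37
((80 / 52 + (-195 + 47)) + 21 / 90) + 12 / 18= -145.56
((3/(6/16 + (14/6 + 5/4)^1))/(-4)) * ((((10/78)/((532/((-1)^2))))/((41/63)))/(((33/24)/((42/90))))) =-252/10582715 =-0.00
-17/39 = -0.44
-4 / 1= -4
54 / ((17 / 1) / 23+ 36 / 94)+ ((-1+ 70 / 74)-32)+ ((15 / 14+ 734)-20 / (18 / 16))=4147173619 / 5655006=733.36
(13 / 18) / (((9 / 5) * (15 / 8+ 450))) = 52 / 58563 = 0.00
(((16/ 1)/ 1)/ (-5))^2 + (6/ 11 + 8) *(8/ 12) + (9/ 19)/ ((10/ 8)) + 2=287102/ 15675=18.32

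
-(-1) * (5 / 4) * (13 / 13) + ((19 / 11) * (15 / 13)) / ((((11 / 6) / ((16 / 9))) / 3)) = 44345 / 6292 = 7.05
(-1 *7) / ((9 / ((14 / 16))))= -49 / 72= -0.68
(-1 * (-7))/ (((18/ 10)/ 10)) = 350/ 9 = 38.89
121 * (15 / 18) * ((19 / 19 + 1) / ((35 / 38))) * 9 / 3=4598 / 7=656.86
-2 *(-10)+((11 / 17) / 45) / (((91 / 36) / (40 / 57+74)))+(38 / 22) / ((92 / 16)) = 2311836776 / 111546435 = 20.73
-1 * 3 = -3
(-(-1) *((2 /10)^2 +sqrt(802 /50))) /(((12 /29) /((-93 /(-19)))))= 899 /1900 +899 *sqrt(401) /380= 47.85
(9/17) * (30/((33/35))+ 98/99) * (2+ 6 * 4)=84448/187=451.59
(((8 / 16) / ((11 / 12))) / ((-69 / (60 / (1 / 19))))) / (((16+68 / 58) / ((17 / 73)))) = -187340 / 1532927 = -0.12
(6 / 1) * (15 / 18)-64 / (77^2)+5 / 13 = 5.37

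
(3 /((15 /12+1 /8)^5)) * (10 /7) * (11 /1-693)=-594.69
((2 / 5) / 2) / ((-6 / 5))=-1 / 6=-0.17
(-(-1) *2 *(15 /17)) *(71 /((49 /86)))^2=1118497080 /40817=27402.73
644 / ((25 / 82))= 52808 / 25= 2112.32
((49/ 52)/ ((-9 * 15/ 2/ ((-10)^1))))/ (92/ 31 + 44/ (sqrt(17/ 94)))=-84847/ 2190525012 + 73997 * sqrt(1598)/ 2190525012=0.00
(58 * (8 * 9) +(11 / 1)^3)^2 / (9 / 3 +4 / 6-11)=-90981147 / 22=-4135506.68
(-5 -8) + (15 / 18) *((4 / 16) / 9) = -2803 / 216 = -12.98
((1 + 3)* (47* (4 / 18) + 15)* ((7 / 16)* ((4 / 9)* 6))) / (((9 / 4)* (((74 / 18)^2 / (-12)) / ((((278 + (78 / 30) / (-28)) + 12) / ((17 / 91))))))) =-6766339944 / 116365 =-58147.55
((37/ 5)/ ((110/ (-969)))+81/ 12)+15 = -47781/ 1100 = -43.44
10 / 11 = 0.91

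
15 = 15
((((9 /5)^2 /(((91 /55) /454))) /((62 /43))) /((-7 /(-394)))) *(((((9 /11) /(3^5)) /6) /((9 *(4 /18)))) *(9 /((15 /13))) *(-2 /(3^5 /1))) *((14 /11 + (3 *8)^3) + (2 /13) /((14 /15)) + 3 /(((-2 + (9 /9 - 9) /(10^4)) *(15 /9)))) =-66551666089704421 /7700706488475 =-8642.28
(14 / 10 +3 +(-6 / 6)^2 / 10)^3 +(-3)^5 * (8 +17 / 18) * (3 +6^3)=-3807243 / 8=-475905.38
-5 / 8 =-0.62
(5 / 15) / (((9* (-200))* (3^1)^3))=-1 / 145800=-0.00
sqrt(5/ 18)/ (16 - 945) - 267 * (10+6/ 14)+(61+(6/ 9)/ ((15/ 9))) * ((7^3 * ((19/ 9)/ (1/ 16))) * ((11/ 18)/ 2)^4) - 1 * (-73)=115387686553/ 33067440 - sqrt(10)/ 5574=3489.46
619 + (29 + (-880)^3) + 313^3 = -650807055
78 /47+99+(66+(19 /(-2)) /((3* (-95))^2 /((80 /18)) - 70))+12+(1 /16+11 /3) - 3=58942505689 /328575120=179.39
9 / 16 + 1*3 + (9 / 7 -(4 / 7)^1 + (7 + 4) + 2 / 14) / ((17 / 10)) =20063 / 1904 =10.54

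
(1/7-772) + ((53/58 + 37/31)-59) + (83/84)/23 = -1439354393/1736868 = -828.71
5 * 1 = 5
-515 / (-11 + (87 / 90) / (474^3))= 1645369750800 / 35143819891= 46.82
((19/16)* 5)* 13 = 1235/16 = 77.19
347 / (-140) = -347 / 140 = -2.48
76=76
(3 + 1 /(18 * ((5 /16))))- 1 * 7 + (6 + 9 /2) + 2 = 781 /90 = 8.68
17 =17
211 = 211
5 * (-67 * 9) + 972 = -2043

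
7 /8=0.88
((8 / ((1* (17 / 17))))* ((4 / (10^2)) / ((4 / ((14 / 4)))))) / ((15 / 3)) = 7 / 125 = 0.06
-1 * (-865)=865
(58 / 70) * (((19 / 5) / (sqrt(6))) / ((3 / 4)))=1102 * sqrt(6) / 1575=1.71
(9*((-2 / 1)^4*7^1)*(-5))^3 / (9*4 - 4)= -4000752000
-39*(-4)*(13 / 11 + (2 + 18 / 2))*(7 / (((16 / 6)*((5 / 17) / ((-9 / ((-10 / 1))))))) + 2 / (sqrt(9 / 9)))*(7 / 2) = 73401783 / 1100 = 66728.89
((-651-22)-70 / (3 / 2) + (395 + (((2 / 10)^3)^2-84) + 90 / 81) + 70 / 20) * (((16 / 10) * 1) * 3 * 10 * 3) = -909124856 / 15625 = -58183.99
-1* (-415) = 415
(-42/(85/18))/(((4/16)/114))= -4055.72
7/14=1/2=0.50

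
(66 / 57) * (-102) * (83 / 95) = -186252 / 1805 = -103.19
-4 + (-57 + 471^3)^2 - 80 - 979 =10917544453597853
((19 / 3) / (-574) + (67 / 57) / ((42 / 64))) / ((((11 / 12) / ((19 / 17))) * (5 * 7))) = 69890 / 1127049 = 0.06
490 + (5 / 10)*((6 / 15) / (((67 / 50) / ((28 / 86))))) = 1411830 / 2881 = 490.05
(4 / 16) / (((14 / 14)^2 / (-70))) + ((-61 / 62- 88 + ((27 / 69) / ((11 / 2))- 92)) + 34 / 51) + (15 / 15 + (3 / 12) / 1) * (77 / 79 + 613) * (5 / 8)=2096133803 / 7435164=281.92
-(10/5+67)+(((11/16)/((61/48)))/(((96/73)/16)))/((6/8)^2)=-31457/549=-57.30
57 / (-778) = -57 / 778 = -0.07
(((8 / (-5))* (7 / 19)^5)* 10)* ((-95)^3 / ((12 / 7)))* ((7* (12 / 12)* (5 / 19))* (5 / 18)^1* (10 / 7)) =39704.86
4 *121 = 484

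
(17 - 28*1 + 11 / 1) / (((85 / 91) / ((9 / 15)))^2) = 0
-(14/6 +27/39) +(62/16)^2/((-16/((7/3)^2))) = -974653/119808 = -8.14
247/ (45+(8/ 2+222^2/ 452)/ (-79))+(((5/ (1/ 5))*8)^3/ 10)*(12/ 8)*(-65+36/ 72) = -30104108595031/ 388942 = -77399994.33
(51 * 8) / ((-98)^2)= 102 / 2401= 0.04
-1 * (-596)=596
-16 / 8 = -2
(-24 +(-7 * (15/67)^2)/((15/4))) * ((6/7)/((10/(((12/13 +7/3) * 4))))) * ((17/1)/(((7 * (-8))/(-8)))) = -934035216/14297465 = -65.33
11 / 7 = 1.57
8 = 8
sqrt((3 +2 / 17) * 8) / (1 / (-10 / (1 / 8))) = -160 * sqrt(1802) / 17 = -399.53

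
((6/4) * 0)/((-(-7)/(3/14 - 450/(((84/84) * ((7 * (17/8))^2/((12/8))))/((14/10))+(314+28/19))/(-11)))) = 0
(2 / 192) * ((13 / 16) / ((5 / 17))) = 221 / 7680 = 0.03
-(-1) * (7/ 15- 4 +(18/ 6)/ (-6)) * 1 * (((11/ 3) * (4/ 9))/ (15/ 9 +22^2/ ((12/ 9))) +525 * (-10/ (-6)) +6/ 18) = -260711924/ 73845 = -3530.53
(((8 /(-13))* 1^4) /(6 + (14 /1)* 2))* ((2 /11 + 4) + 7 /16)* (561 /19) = -2.47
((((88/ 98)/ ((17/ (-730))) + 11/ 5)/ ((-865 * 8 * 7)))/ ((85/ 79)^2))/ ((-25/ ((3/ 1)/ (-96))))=945118317/ 1166130028000000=0.00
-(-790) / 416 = 395 / 208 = 1.90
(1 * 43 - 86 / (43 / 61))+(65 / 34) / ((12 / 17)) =-1831 / 24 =-76.29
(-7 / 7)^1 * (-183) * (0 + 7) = 1281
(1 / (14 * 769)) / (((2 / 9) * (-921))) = -3 / 6610324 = -0.00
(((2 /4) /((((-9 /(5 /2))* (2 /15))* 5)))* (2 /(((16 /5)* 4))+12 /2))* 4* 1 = -5.13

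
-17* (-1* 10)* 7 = 1190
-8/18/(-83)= 4/747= 0.01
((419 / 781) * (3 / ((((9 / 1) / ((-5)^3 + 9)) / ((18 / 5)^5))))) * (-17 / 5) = 520429857408 / 12203125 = 42647.26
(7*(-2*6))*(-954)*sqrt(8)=160272*sqrt(2)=226658.84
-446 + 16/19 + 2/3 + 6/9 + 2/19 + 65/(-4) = -104873/228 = -459.97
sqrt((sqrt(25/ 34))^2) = 5 *sqrt(34)/ 34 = 0.86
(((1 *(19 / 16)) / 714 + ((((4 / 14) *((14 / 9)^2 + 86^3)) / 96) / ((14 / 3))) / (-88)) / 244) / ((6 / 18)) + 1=3644529907 / 3863414016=0.94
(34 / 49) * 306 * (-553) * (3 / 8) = -616437 / 14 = -44031.21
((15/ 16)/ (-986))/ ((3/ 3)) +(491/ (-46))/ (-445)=3719483/ 161467360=0.02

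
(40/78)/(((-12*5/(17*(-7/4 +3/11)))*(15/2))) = 17/594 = 0.03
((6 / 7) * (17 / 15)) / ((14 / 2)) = 34 / 245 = 0.14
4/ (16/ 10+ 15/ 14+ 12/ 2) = 280/ 607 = 0.46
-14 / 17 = -0.82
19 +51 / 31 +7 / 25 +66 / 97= 1624199 / 75175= 21.61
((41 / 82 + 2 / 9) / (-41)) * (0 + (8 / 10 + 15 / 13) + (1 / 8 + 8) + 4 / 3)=-17803 / 88560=-0.20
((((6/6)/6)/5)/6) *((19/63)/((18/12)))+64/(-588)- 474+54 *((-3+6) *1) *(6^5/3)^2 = 129594679921753/119070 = 1088390693.89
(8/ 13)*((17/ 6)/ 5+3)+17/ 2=4171/ 390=10.69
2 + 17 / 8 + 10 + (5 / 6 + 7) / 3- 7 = 701 / 72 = 9.74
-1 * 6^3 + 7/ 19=-4097/ 19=-215.63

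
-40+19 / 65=-2581 / 65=-39.71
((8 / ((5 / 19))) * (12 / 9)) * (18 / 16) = 228 / 5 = 45.60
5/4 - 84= -331/4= -82.75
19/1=19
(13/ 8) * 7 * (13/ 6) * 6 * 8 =1183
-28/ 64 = -7/ 16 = -0.44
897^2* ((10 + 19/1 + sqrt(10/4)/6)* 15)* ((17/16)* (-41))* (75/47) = -18296506931625/752 - 210304677375* sqrt(10)/3008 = -24551552363.56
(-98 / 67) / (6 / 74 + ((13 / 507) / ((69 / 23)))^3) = -2903724369 / 160963346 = -18.04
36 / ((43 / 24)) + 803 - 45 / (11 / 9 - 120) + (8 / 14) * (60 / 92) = 823.84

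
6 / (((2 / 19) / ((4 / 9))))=76 / 3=25.33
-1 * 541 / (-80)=541 / 80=6.76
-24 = -24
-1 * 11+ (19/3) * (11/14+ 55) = 14377/42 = 342.31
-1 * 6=-6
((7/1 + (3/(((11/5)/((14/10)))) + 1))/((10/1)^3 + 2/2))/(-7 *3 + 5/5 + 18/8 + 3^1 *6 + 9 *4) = 436/1596595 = 0.00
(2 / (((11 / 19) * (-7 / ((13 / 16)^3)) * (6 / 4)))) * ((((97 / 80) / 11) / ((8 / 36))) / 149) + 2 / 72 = 5059949963 / 186093895680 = 0.03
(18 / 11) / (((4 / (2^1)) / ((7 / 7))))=9 / 11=0.82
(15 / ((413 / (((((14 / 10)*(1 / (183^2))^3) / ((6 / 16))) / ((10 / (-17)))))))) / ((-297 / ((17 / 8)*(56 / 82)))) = 4046 / 134917678695610519335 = 0.00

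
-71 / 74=-0.96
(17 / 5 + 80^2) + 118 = 32607 / 5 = 6521.40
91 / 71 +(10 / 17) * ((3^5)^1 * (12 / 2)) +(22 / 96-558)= 17447885 / 57936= 301.16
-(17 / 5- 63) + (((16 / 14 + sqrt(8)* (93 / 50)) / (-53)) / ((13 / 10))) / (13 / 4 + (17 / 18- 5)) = 6696* sqrt(2) / 99905 + 41694766 / 699335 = 59.72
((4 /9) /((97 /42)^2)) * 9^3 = 571536 /9409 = 60.74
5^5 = 3125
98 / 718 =49 / 359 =0.14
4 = 4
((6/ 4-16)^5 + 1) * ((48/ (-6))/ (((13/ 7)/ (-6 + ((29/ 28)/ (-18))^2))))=-1157172649105/ 69888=-16557529.89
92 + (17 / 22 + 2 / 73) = 149037 / 1606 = 92.80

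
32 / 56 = 4 / 7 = 0.57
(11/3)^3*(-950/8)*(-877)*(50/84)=13861533125/4536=3055893.55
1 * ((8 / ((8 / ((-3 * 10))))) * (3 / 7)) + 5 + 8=1 / 7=0.14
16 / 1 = 16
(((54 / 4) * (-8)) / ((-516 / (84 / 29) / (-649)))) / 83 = -490644 / 103501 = -4.74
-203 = -203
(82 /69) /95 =82 /6555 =0.01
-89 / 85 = -1.05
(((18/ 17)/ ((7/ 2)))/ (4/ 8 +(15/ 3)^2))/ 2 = 12/ 2023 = 0.01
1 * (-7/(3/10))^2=4900/9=544.44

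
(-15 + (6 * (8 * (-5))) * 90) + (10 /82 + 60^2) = -738610 /41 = -18014.88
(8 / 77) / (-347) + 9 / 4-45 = -4568981 / 106876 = -42.75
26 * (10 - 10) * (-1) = 0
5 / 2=2.50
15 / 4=3.75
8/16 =1/2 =0.50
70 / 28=2.50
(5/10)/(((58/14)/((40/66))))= 70/957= 0.07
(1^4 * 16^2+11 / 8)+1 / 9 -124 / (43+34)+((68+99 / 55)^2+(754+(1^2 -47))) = 808857919 / 138600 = 5835.92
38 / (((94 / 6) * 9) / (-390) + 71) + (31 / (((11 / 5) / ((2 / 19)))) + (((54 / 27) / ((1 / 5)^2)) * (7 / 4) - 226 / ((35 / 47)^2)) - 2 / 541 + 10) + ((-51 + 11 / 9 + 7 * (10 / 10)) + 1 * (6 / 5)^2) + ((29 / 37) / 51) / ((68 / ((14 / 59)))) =-168204637199253579938 / 481467584657959515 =-349.36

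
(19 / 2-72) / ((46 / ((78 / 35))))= -975 / 322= -3.03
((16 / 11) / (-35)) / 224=-1 / 5390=-0.00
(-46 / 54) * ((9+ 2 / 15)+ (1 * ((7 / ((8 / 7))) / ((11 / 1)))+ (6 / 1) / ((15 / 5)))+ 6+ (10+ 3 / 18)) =-281911 / 11880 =-23.73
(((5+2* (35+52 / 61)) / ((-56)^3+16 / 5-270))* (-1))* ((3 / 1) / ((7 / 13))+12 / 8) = 772035 / 250339852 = 0.00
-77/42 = -11/6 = -1.83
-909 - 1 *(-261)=-648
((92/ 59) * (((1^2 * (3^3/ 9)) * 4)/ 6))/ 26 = 92/ 767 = 0.12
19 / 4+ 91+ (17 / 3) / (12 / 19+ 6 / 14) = 171053 / 1692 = 101.10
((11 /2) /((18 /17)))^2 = 34969 /1296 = 26.98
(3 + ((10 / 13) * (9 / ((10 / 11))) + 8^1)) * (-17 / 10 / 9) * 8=-28.13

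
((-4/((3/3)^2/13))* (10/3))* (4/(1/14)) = -29120/3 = -9706.67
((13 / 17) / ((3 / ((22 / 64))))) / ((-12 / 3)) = -143 / 6528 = -0.02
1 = 1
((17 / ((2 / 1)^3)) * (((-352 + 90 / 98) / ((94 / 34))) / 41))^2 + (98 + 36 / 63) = 80962821522409 / 570604987456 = 141.89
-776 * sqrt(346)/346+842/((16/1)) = 421/8- 388 * sqrt(346)/173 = 10.91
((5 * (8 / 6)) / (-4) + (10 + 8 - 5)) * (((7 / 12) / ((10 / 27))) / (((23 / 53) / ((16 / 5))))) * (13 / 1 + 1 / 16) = 3954489 / 2300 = 1719.34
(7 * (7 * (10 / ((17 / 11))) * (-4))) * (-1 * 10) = 215600 / 17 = 12682.35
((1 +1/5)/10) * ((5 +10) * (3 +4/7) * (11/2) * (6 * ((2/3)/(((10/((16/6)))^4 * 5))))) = 5632/39375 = 0.14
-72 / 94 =-36 / 47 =-0.77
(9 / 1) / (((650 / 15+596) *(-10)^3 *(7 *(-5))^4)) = -27 / 2878198750000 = -0.00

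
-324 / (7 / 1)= -324 / 7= -46.29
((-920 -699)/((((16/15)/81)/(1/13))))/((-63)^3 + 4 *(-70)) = 1967085/52068016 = 0.04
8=8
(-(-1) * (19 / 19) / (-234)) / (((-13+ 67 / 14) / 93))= 0.05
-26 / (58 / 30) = -13.45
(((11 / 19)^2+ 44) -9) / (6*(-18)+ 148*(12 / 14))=7441 / 3971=1.87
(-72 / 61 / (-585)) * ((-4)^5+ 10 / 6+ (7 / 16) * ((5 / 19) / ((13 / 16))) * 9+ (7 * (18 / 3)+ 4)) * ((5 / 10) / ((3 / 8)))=-23120576 / 8814195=-2.62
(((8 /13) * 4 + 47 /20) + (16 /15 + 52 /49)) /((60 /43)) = 4.97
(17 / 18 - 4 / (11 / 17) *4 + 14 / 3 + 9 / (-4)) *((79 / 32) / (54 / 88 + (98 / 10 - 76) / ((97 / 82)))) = 0.95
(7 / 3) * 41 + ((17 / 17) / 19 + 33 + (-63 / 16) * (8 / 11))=125.86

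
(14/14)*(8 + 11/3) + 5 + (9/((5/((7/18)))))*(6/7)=259/15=17.27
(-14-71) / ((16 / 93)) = -7905 / 16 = -494.06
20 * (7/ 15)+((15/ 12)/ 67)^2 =2011147/ 215472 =9.33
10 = 10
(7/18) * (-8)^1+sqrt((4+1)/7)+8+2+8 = sqrt(35)/7+134/9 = 15.73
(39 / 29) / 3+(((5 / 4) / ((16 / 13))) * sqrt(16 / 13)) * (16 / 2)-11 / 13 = -150 / 377+5 * sqrt(13) / 2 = 8.62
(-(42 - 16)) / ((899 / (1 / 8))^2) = -13 / 25862432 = -0.00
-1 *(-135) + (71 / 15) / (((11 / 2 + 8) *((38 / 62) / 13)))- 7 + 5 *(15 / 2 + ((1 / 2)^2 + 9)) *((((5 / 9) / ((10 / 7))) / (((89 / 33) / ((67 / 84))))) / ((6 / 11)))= 6710307281 / 43830720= 153.10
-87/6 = -29/2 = -14.50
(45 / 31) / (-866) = -45 / 26846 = -0.00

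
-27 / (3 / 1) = -9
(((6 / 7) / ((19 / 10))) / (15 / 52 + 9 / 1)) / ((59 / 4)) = 4160 / 1263367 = 0.00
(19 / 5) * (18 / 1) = 342 / 5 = 68.40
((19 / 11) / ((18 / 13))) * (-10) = -1235 / 99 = -12.47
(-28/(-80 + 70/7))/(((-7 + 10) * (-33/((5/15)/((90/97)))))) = -97/66825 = -0.00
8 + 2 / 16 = 65 / 8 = 8.12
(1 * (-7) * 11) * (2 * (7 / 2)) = -539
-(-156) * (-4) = -624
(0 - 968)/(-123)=968/123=7.87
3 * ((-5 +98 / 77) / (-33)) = 41 / 121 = 0.34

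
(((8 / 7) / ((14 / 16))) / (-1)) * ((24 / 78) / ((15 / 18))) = -1536 / 3185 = -0.48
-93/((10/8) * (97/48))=-17856/485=-36.82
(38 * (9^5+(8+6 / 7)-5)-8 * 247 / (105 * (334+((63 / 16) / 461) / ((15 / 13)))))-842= 2243166.52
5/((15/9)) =3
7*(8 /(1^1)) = 56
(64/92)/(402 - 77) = 0.00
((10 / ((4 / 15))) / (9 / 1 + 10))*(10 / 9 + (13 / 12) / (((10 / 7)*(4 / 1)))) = 2.57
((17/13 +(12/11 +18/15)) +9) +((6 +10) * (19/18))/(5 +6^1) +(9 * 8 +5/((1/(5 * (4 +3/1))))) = 1680397/6435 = 261.13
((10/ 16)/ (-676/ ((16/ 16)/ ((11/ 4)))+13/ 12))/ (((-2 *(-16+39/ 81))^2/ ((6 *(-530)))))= 1738665/ 1565652998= 0.00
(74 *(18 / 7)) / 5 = 1332 / 35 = 38.06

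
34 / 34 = 1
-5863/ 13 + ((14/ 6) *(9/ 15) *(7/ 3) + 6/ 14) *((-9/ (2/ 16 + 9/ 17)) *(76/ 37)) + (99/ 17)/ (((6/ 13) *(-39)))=-2177645511/ 3918670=-555.71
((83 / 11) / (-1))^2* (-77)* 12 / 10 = -289338 / 55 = -5260.69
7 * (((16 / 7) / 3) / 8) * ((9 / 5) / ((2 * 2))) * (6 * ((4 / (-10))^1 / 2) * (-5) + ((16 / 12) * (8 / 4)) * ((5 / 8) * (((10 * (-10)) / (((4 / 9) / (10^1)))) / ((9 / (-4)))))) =2509 / 5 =501.80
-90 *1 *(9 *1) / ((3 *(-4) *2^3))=135 / 16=8.44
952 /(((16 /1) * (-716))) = -119 /1432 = -0.08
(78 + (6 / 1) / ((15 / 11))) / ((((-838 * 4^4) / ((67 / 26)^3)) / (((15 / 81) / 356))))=-30978589 / 9060617539584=-0.00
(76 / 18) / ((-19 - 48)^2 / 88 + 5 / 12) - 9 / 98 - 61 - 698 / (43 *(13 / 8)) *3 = -203000510591 / 2231325642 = -90.98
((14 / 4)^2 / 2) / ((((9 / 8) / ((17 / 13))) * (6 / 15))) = 4165 / 234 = 17.80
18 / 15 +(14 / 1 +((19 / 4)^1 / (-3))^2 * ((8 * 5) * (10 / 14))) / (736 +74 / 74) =611117 / 464310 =1.32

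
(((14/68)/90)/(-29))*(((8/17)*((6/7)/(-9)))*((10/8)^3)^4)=48828125/949116469248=0.00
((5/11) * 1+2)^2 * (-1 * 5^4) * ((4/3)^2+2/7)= -6581250/847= -7770.07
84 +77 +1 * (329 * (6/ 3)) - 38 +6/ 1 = 787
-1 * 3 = -3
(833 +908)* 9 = 15669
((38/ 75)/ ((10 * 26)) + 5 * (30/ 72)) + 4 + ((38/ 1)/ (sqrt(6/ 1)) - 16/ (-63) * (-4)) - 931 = -379168577/ 409500 + 19 * sqrt(6)/ 3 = -910.42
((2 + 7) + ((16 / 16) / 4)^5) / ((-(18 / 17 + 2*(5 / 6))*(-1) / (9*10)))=297.23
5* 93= 465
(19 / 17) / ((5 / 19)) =361 / 85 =4.25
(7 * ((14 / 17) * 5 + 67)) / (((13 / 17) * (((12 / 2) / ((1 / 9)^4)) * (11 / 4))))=434 / 72171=0.01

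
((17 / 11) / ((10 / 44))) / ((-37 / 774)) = -26316 / 185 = -142.25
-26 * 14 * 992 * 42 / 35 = -2166528 / 5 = -433305.60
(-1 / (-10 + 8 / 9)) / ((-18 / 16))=-4 / 41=-0.10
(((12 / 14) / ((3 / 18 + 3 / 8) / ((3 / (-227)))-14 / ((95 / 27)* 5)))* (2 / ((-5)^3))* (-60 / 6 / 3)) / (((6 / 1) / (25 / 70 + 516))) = -6592848 / 70018109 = -0.09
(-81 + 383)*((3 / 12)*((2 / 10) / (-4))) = -151 / 40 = -3.78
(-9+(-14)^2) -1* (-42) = 229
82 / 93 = 0.88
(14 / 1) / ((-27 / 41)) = -574 / 27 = -21.26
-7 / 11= -0.64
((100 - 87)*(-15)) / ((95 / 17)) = -663 / 19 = -34.89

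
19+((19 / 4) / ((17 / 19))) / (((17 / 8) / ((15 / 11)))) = 71231 / 3179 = 22.41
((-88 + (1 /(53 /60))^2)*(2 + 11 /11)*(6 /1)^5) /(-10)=202296.70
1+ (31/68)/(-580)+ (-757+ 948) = 7572449/39440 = 192.00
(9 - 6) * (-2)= -6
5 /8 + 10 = 85 /8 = 10.62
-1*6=-6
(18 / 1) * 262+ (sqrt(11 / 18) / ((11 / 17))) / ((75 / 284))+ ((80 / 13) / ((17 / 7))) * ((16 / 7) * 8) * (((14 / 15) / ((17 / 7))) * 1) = 2414 * sqrt(22) / 2475+ 53354740 / 11271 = 4738.38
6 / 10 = 3 / 5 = 0.60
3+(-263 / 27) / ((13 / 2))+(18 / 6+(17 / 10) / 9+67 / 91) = 133331 / 24570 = 5.43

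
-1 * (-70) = 70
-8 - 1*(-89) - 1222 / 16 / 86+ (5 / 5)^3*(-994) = -628755 / 688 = -913.89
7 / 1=7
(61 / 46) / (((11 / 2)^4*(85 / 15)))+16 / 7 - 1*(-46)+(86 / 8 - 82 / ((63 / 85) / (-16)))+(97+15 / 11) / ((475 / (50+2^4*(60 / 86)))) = 1550596373482817 / 841864234860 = 1841.86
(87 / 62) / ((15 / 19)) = 551 / 310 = 1.78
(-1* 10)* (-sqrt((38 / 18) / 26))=5* sqrt(494) / 39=2.85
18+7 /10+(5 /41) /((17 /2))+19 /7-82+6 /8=-59.82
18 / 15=1.20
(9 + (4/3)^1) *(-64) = -661.33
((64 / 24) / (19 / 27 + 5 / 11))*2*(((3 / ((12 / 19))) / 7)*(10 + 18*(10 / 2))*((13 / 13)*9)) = 846450 / 301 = 2812.13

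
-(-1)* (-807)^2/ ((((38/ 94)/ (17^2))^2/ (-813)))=-97685255424962493/ 361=-270596275415408.57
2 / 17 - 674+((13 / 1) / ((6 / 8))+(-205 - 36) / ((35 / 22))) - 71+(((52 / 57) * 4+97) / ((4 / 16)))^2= 311634058489 / 1933155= 161204.90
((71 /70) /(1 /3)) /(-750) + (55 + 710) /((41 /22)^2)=6479430649 /29417500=220.26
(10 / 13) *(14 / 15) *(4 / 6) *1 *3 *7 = 392 / 39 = 10.05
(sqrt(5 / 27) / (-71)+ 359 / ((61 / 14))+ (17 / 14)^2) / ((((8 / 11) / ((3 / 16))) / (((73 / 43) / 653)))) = 2415564525 / 42971203072-803*sqrt(15) / 765545856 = 0.06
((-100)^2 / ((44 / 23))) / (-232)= -14375 / 638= -22.53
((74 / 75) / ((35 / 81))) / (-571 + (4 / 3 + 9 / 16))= -95904 / 23902375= -0.00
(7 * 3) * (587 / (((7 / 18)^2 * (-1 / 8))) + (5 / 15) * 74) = -4560886 / 7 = -651555.14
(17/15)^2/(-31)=-289/6975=-0.04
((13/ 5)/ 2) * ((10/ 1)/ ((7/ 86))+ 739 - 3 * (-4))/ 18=26507/ 420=63.11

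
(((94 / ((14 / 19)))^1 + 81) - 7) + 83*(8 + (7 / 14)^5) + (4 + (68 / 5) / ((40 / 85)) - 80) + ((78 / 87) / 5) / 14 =821.08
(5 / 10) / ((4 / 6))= 3 / 4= 0.75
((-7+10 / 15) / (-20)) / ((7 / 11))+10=4409 / 420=10.50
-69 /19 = -3.63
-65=-65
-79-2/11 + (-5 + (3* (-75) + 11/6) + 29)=-18371/66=-278.35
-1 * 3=-3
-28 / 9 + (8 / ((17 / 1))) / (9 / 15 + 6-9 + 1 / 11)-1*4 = -142136 / 19431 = -7.31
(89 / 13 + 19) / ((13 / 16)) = 5376 / 169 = 31.81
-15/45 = -1/3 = -0.33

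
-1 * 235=-235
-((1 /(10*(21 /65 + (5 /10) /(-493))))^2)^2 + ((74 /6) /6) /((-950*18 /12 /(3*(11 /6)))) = -160430644536202296827 /9311942819204947059300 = -0.02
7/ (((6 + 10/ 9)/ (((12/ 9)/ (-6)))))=-7/ 32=-0.22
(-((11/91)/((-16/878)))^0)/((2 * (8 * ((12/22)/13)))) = -143/96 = -1.49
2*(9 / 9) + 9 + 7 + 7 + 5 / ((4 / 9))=145 / 4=36.25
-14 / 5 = -2.80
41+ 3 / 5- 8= 168 / 5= 33.60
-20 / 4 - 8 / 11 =-63 / 11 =-5.73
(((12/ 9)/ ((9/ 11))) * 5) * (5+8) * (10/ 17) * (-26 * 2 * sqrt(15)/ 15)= -297440 * sqrt(15)/ 1377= -836.59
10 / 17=0.59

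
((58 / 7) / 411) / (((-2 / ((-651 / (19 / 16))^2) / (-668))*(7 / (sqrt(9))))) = 42892397568 / 49457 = 867266.47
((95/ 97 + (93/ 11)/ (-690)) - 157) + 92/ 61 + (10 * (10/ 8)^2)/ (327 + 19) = -3200582897343/ 20718493840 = -154.48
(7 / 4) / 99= 7 / 396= 0.02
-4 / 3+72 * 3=644 / 3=214.67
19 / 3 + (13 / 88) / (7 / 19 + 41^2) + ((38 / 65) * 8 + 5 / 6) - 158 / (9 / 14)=-384723361177 / 1644580080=-233.93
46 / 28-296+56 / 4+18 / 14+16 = -3683 / 14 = -263.07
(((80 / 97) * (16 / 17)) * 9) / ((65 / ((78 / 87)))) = 4608 / 47821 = 0.10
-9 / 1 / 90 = -1 / 10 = -0.10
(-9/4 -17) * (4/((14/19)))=-209/2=-104.50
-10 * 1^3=-10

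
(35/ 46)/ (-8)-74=-27267/ 368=-74.10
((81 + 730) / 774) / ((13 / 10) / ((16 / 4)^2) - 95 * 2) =-64880 / 11759769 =-0.01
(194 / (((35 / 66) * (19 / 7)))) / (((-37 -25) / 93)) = -19206 / 95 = -202.17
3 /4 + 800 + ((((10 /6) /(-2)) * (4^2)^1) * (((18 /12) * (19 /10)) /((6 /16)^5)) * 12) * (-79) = 1574172019 /324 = 4858555.61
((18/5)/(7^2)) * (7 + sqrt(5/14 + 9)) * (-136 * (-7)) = 1224 * sqrt(1834)/245 + 2448/5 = 703.55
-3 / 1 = -3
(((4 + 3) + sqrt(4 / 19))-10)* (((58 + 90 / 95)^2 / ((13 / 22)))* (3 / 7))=-35481600 / 4693 + 23654400* sqrt(19) / 89167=-6404.20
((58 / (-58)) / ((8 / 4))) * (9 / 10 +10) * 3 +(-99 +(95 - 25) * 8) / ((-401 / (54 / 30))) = -147723 / 8020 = -18.42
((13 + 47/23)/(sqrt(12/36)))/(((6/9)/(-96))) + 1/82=-3752.06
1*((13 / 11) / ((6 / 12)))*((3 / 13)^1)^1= 6 / 11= 0.55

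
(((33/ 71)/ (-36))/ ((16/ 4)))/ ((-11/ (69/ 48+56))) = 919/ 54528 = 0.02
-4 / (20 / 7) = -7 / 5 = -1.40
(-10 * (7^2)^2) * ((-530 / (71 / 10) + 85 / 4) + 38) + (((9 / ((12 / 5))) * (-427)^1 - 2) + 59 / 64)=1672650701 / 4544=368100.95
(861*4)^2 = 11861136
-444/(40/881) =-97791/10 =-9779.10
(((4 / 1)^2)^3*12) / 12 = 4096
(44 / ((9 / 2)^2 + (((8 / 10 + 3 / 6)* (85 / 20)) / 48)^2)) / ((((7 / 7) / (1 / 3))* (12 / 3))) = 0.18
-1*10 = -10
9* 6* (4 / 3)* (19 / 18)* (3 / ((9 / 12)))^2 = 1216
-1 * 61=-61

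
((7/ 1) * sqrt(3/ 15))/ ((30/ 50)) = 7 * sqrt(5)/ 3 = 5.22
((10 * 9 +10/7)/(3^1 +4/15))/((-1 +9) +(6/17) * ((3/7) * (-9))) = 4.22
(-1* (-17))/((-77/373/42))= -38046/11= -3458.73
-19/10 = -1.90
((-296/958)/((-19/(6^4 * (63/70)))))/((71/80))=13810176/646171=21.37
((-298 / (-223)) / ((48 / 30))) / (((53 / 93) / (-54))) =-1870695 / 23638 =-79.14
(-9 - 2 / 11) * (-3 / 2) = 303 / 22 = 13.77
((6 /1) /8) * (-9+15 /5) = -9 /2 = -4.50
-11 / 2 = -5.50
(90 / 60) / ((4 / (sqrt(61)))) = 3*sqrt(61) / 8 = 2.93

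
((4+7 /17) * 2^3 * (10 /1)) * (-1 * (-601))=3606000 /17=212117.65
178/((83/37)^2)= 243682/6889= 35.37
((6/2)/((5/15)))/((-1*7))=-9/7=-1.29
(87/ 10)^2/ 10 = 7569/ 1000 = 7.57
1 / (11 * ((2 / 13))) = 13 / 22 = 0.59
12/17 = 0.71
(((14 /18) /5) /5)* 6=0.19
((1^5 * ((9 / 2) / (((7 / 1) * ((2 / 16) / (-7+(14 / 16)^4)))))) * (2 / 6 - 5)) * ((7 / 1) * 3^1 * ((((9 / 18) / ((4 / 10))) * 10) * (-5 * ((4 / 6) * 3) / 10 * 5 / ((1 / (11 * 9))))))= -20481528375 / 1024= -20001492.55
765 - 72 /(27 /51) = 629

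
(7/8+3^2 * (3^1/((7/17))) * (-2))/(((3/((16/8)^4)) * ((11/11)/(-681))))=3311930/7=473132.86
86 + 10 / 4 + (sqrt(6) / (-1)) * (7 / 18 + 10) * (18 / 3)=177 / 2 - 187 * sqrt(6) / 3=-64.18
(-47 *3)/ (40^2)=-141/ 1600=-0.09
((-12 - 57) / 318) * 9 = -207 / 106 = -1.95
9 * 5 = 45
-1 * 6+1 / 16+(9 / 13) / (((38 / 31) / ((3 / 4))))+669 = 2622097 / 3952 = 663.49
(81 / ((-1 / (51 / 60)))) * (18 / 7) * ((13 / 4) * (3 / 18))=-53703 / 560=-95.90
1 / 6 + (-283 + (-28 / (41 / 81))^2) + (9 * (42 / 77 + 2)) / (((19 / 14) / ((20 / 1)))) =6565818143 / 2107974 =3114.75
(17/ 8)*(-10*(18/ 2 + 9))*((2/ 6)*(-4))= 510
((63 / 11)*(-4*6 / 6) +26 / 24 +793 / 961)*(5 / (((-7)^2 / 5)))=-66599125 / 6215748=-10.71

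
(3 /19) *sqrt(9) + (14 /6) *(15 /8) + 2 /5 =5.25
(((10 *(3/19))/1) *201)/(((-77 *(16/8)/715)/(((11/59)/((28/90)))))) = -97007625/109858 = -883.03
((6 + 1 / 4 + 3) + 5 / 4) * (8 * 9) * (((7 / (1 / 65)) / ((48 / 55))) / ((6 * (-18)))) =-175175 / 48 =-3649.48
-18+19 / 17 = -287 / 17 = -16.88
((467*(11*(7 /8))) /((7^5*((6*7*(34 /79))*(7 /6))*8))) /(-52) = -405823 /13312219648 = -0.00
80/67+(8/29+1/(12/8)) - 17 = -86639/5829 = -14.86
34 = 34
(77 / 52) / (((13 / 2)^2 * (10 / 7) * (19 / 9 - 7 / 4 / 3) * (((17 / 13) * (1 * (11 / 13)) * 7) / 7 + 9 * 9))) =441 / 2254850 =0.00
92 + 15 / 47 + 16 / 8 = 4433 / 47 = 94.32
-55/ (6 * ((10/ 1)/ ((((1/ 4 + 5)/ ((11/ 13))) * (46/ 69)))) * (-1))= 91/ 24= 3.79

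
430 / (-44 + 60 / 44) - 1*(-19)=8.91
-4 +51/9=5/3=1.67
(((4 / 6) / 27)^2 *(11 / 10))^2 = 484 / 1076168025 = 0.00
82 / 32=41 / 16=2.56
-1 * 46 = -46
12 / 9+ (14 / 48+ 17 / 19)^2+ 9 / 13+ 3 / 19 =9707317 / 2703168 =3.59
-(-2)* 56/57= 112/57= 1.96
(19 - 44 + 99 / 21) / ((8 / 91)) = -923 / 4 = -230.75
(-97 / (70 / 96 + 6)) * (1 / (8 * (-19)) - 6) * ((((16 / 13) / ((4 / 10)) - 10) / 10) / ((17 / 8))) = -38258352 / 1356277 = -28.21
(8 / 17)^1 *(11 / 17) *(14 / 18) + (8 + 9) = 44833 / 2601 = 17.24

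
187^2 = 34969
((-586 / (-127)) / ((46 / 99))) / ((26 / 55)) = 21.01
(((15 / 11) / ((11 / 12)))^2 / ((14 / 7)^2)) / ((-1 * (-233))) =8100 / 3411353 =0.00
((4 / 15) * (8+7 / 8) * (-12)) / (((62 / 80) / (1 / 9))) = -1136 / 279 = -4.07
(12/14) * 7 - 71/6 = -35/6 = -5.83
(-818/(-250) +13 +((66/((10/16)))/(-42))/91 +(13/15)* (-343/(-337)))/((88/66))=1378695613/107334500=12.84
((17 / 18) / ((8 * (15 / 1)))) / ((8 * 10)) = 17 / 172800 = 0.00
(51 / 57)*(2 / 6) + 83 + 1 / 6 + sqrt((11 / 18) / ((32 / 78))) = sqrt(858) / 24 + 9515 / 114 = 84.69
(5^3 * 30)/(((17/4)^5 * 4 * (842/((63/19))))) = 0.00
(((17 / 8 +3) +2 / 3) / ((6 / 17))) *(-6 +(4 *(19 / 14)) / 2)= -54349 / 1008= -53.92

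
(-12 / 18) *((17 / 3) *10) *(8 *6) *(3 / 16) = -340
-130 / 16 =-65 / 8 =-8.12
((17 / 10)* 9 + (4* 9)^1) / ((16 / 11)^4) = 7510833 / 655360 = 11.46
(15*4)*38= 2280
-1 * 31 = -31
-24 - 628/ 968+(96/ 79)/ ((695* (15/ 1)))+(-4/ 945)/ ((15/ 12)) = -24.65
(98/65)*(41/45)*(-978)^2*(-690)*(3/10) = -271976961.16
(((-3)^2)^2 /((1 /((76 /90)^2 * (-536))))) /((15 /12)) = -3095936 /125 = -24767.49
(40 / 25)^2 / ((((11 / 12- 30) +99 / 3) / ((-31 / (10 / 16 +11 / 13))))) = -825344 / 59925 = -13.77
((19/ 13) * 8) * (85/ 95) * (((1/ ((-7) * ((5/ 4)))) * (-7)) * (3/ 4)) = 408/ 65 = 6.28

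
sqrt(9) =3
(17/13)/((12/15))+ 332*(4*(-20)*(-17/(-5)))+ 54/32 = -18782541/208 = -90300.68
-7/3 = -2.33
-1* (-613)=613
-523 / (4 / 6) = -1569 / 2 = -784.50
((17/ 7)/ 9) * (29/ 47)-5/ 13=-8396/ 38493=-0.22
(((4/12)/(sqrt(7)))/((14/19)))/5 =19 * sqrt(7)/1470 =0.03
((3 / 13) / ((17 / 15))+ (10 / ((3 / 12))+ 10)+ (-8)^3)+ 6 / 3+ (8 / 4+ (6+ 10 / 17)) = -99717 / 221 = -451.21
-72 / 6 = -12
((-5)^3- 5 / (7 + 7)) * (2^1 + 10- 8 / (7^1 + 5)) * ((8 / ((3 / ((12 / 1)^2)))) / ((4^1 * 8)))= -119340 / 7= -17048.57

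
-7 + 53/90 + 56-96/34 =71551/1530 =46.77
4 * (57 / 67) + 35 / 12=5081 / 804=6.32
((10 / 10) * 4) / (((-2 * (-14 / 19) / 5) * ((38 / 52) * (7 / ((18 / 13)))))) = 180 / 49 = 3.67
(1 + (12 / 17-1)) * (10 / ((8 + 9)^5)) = 120 / 24137569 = 0.00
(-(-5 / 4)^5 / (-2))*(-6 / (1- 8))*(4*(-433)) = 2265.28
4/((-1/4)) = -16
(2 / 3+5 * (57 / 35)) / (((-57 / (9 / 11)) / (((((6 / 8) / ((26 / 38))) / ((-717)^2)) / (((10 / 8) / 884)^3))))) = -31458292736 / 329873775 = -95.36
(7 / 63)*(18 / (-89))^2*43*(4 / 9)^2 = 2752 / 71289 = 0.04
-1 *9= -9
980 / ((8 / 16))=1960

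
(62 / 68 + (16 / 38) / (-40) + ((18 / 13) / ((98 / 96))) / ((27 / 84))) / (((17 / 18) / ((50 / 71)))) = 3.82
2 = 2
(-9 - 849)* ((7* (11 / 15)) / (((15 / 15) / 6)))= -132132 / 5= -26426.40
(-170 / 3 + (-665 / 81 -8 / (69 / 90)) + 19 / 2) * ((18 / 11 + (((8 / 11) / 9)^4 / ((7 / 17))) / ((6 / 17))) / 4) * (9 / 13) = -404791376050955 / 21713696448444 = -18.64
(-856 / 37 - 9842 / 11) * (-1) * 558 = 208452060 / 407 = 512167.22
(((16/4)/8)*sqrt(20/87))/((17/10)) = 10*sqrt(435)/1479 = 0.14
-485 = -485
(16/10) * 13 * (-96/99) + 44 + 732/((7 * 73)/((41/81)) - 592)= 25.58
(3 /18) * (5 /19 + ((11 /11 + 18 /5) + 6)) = 172 /95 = 1.81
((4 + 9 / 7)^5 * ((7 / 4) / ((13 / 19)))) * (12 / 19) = 208031871 / 31213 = 6664.91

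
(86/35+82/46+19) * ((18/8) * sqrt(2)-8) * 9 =-1007.73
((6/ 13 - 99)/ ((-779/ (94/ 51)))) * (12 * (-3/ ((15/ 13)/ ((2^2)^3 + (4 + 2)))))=-6743184/ 13243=-509.19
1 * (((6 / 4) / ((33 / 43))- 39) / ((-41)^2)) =-815 / 36982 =-0.02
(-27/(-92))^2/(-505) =-729/4274320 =-0.00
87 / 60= 1.45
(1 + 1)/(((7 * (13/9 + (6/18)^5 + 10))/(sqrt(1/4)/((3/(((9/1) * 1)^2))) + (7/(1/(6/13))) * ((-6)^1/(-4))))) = 115911/253162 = 0.46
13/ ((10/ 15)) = 19.50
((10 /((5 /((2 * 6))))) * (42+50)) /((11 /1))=2208 /11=200.73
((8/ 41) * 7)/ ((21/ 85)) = 680/ 123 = 5.53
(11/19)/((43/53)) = 583/817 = 0.71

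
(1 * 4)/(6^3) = 1/54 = 0.02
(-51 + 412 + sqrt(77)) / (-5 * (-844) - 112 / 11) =11 * sqrt(77) / 46308 + 3971 / 46308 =0.09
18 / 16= 1.12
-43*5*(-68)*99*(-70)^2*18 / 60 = 2127648600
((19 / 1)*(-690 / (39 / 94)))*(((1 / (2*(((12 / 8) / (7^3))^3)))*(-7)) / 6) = 232070365568440 / 1053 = 220389710891.21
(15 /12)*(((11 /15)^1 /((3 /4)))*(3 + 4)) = 77 /9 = 8.56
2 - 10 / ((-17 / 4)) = 74 / 17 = 4.35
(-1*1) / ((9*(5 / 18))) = -0.40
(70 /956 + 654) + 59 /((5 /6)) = 1732447 /2390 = 724.87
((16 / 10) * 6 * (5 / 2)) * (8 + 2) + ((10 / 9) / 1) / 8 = 8645 / 36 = 240.14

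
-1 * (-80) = 80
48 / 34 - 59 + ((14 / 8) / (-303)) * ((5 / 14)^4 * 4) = -1627954481 / 28268688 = -57.59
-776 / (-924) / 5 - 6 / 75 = 508 / 5775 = 0.09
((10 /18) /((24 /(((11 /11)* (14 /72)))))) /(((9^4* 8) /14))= 245 /204073344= 0.00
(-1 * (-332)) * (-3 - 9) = -3984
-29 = -29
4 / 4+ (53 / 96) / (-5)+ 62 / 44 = 12137 / 5280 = 2.30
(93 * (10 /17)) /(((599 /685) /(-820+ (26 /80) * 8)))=-520724670 /10183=-51136.67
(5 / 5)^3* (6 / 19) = 0.32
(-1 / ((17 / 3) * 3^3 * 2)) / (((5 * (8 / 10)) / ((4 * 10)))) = -5 / 153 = -0.03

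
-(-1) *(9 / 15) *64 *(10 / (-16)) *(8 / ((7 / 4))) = -768 / 7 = -109.71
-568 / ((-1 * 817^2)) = 568 / 667489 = 0.00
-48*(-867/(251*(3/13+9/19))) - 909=-4903419/7279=-673.64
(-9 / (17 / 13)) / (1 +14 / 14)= -117 / 34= -3.44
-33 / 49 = -0.67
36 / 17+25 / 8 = 713 / 136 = 5.24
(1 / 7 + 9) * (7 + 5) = 768 / 7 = 109.71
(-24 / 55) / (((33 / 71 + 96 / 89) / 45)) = -454968 / 35761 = -12.72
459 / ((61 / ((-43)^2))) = 848691 / 61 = 13912.97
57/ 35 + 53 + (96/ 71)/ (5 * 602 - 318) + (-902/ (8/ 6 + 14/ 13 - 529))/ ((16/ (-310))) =267793720823/ 12489520540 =21.44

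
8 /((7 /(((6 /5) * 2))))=96 /35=2.74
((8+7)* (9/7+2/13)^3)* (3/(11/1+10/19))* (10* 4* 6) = 153769424400/55010683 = 2795.26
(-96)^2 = 9216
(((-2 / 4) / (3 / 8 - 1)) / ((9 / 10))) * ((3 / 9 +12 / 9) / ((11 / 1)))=40 / 297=0.13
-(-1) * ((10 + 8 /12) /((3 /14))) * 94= 42112 /9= 4679.11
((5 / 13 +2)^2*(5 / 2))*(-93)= -446865 / 338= -1322.09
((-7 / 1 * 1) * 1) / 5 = -7 / 5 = -1.40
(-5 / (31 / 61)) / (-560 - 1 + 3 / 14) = 4270 / 243381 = 0.02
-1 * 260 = -260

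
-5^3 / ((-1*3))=125 / 3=41.67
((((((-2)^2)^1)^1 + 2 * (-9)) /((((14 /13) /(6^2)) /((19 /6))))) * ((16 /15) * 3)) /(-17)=278.96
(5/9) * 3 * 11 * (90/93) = 550/31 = 17.74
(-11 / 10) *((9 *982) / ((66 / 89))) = -131097 / 10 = -13109.70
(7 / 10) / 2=7 / 20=0.35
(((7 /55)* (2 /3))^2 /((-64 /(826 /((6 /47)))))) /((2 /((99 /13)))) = -951139 /343200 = -2.77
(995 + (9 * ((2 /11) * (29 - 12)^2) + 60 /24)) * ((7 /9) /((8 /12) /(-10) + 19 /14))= 2641835 /2981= 886.22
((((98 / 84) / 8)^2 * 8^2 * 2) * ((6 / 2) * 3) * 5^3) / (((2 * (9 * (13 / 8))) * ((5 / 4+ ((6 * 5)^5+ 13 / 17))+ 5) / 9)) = 119000 / 3068743743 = 0.00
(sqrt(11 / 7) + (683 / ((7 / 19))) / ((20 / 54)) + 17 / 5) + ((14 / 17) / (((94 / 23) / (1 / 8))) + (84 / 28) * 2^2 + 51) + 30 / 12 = sqrt(77) / 7 + 1135231227 / 223720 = 5075.59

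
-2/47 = -0.04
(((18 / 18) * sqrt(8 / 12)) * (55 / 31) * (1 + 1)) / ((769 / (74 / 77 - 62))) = -47000 * sqrt(6) / 500619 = -0.23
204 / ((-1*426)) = -34 / 71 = -0.48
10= 10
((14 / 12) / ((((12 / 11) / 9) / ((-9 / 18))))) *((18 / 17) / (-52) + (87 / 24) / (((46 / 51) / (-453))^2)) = -263401196435685 / 59857408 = -4400477.82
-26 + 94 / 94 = -25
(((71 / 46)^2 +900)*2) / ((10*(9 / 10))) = 1909441 / 9522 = 200.53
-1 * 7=-7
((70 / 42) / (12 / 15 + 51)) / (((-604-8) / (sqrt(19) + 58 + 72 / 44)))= -4100 / 1307691-25*sqrt(19) / 475524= -0.00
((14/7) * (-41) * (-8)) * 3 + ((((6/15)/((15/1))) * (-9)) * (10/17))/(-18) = 501842/255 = 1968.01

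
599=599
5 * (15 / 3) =25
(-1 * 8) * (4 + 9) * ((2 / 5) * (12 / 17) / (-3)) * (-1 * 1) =-832 / 85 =-9.79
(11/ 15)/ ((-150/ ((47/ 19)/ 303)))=-517/ 12953250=-0.00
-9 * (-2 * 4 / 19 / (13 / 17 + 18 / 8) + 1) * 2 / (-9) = 6702 / 3895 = 1.72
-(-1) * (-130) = -130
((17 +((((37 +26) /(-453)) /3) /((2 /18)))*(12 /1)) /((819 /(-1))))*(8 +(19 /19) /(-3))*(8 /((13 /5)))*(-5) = 8330600 /4823091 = 1.73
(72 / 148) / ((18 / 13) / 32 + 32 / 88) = 41184 / 34447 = 1.20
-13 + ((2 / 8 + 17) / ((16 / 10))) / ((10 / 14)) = 67 / 32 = 2.09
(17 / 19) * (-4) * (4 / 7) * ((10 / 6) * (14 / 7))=-2720 / 399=-6.82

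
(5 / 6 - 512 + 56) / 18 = -2731 / 108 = -25.29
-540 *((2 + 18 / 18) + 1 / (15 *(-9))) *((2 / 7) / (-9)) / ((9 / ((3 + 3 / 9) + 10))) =76.00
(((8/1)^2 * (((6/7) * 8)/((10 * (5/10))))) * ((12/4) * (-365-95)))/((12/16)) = -1130496/7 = -161499.43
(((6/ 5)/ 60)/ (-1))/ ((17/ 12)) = -6/ 425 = -0.01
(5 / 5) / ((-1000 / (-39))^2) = 0.00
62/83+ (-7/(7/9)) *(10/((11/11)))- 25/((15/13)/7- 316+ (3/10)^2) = -21266383148/238482323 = -89.17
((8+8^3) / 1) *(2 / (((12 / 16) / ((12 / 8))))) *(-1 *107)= -222560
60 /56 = 15 /14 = 1.07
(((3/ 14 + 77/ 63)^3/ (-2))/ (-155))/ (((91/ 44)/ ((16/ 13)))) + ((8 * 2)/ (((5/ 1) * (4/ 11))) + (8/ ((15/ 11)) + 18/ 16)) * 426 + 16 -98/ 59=72947889557057869/ 10820568884580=6741.59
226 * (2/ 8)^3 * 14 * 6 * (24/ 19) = 7119/ 19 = 374.68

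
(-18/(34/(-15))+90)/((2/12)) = 9990/17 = 587.65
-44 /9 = -4.89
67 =67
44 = 44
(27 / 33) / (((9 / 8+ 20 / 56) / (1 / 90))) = 28 / 4565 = 0.01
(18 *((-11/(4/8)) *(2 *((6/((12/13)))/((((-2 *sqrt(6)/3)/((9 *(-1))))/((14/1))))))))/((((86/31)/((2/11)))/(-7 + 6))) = 457002 *sqrt(6)/43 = 26033.06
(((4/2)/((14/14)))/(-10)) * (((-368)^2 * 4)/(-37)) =541696/185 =2928.09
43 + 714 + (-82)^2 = 7481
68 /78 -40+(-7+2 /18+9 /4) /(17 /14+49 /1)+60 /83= -525634675 /13653666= -38.50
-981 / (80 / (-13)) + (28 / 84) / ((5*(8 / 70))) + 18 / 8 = 162.25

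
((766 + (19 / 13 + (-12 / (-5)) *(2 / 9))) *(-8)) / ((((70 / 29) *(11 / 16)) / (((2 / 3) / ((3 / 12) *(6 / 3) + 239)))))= -1111810816 / 107882775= -10.31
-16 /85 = -0.19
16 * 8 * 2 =256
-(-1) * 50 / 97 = 50 / 97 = 0.52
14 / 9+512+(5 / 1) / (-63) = 10783 / 21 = 513.48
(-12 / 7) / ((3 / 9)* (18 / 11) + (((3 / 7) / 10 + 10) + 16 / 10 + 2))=-264 / 2185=-0.12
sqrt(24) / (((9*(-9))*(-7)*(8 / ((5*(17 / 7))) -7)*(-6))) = 85*sqrt(6) / 916839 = 0.00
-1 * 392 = -392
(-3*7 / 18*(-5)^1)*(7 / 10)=49 / 12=4.08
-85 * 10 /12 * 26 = -1841.67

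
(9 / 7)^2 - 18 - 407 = -20744 / 49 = -423.35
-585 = -585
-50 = -50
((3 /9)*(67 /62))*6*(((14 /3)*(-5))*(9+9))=-28140 /31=-907.74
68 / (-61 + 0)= -68 / 61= -1.11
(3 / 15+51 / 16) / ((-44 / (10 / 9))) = -271 / 3168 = -0.09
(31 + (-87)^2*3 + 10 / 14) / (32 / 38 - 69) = -3024249 / 9065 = -333.62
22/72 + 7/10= 181/180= 1.01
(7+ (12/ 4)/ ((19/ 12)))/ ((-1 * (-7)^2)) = -169/ 931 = -0.18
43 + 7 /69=43.10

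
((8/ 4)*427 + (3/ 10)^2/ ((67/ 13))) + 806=1660.02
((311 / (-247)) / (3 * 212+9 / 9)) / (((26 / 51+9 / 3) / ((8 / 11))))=-126888 / 309800491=-0.00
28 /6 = 14 /3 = 4.67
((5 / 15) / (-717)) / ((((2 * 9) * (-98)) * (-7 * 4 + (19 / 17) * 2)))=-17 / 1661931432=-0.00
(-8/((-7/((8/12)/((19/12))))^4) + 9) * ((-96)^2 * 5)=129764677063680/312900721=414715.17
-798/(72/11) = -1463/12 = -121.92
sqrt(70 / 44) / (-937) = -sqrt(770) / 20614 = -0.00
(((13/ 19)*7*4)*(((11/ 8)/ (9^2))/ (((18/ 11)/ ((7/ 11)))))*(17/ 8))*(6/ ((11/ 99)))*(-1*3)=-119119/ 2736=-43.54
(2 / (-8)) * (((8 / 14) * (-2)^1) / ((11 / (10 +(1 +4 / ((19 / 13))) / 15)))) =5842 / 21945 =0.27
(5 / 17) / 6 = 5 / 102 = 0.05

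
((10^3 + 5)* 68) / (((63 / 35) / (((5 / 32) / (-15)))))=-28475 / 72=-395.49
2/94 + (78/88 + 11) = 24625/2068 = 11.91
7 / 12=0.58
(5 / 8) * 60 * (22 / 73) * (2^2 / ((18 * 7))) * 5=2750 / 1533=1.79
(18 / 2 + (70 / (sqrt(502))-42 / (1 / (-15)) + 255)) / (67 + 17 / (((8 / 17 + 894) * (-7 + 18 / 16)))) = 12506935 * sqrt(502) / 6009113441 + 319462854 / 23940691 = 13.39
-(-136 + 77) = 59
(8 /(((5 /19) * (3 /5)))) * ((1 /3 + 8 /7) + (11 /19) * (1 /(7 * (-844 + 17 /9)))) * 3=3246352 /14469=224.37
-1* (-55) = 55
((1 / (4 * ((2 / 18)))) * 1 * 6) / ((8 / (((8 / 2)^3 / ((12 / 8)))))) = 72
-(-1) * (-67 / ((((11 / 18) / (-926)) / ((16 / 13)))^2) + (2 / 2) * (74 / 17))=-81008513849590 / 347633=-233028837.45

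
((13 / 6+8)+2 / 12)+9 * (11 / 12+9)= 1195 / 12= 99.58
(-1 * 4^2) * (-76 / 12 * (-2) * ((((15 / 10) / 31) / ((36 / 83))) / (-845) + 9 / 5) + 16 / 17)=-1522304252 / 4007835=-379.83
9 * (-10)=-90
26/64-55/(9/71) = -124843/288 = -433.48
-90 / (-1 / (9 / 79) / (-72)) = -58320 / 79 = -738.23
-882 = -882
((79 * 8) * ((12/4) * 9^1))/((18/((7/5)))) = 6636/5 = 1327.20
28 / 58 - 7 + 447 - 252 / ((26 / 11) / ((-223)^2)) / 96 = -330477579 / 6032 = -54787.40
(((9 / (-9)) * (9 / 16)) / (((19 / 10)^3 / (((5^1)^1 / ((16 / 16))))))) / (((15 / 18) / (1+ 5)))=-20250 / 6859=-2.95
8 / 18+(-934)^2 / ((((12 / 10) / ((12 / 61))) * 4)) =19628254 / 549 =35752.74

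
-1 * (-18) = 18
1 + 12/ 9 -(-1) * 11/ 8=89/ 24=3.71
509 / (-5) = -509 / 5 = -101.80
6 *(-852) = -5112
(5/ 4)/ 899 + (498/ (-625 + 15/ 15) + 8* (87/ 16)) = 3992589/ 93496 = 42.70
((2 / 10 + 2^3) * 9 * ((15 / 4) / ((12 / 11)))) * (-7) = -28413 / 16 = -1775.81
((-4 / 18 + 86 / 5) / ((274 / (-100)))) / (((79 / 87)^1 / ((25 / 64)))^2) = -501971875 / 437768704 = -1.15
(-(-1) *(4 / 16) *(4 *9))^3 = 729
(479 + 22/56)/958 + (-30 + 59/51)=-38773531/1368024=-28.34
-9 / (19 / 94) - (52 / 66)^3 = -30736646 / 682803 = -45.02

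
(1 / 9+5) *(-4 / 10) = -2.04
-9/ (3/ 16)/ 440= -6/ 55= -0.11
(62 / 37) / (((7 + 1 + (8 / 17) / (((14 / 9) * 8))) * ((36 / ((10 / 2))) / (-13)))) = -239785 / 637029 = -0.38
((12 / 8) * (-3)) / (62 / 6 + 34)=-27 / 266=-0.10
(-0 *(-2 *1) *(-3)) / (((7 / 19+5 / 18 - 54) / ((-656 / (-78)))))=0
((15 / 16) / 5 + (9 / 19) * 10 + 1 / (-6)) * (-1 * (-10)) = 21695 / 456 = 47.58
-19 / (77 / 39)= -741 / 77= -9.62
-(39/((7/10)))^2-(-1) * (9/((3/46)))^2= 781056/49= 15939.92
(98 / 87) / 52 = 0.02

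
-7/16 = -0.44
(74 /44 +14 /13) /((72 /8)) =263 /858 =0.31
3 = 3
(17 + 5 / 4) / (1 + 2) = 73 / 12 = 6.08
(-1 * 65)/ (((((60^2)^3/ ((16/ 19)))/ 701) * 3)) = -9113/ 33242400000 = -0.00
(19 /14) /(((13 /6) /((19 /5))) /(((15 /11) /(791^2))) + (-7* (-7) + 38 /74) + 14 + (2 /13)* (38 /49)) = 10939383 /2109287513531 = 0.00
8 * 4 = 32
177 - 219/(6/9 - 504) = 267927/1510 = 177.44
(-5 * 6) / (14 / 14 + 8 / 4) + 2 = -8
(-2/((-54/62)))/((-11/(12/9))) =-248/891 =-0.28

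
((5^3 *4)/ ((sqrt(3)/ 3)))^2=750000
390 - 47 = 343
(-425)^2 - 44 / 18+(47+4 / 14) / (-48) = 182066543 / 1008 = 180621.57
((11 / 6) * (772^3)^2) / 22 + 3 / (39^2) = 8943973737290834945 / 507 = 17640973840810325.34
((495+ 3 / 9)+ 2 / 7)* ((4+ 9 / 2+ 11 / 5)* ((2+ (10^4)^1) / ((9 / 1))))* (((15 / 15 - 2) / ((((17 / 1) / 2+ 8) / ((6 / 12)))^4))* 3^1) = -1856464552 / 124521705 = -14.91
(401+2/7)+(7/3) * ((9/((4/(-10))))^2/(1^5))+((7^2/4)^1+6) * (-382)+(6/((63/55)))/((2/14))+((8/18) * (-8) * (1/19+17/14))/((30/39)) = -128274197/23940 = -5358.15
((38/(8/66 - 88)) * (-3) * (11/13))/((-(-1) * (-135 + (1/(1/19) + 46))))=-20691/1319500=-0.02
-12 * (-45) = 540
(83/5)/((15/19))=1577/75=21.03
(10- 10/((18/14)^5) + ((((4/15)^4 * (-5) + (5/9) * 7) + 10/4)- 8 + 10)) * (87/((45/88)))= 292294120052/110716875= 2640.01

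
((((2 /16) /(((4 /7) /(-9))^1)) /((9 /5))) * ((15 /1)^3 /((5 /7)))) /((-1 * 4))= 165375 /128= 1291.99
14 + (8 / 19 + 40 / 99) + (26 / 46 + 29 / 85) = 57850262 / 3677355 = 15.73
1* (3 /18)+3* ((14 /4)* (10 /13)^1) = 643 /78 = 8.24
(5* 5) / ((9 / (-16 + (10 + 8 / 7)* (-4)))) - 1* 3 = -171.25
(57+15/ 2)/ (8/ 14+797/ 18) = 8127/ 5651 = 1.44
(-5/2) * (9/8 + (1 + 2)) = -165/16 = -10.31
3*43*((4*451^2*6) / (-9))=-69969944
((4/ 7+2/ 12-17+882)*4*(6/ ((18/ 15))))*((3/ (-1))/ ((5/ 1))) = -72722/ 7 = -10388.86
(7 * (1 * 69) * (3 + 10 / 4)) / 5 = 5313 / 10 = 531.30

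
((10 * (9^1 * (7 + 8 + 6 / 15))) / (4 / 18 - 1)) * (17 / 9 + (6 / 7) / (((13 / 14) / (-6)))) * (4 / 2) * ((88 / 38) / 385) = 96624 / 1235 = 78.24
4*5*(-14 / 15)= -56 / 3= -18.67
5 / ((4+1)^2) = 1 / 5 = 0.20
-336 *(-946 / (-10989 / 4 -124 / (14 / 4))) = -8899968 / 77915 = -114.23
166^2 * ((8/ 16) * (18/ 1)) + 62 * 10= 248624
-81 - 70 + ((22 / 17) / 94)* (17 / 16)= -113541 / 752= -150.99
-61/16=-3.81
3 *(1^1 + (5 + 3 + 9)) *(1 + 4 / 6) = 90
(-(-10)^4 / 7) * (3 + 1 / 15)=-92000 / 21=-4380.95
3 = 3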